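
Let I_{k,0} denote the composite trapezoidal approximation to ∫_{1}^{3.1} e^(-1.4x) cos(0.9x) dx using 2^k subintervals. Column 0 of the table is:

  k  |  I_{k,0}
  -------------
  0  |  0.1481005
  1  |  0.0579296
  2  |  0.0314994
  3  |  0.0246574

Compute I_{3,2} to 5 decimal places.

Richardson extrapolation on the trapezoidal column (denominator 4−1=3):
I_{2,1} = 0.0314994 + (0.0314994 − 0.0579296)/3 = 0.0226893
I_{3,1} = 0.0246574 + (0.0246574 − 0.0314994)/3 = 0.0223767
I_{3,2} = 0.0223767 + (0.0223767 − 0.0226893)/15 = 0.0223559

0.02236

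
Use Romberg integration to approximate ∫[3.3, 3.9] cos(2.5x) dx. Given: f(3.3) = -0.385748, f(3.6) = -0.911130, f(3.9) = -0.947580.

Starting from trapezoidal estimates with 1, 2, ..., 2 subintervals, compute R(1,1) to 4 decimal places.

-0.4978

R(0,0) (trapezoid, 1 panel, h=0.6000): -0.399998
R(1,0) (trapezoid, 2 panels, h=0.3000): -0.473338
R(1,1) = -0.473338 + (-0.473338 − (-0.399998))/3 = -0.497785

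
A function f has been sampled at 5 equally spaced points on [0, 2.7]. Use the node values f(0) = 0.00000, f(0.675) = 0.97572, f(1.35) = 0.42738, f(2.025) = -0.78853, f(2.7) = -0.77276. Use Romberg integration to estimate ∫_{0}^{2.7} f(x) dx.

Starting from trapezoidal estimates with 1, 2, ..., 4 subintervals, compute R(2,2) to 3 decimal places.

R(0,0) (trapezoid, 1 panel, h=2.7000): -1.04323
R(1,0) (trapezoid, 2 panels, h=1.3500): 0.05535
R(2,0) (trapezoid, 4 panels, h=0.6750): 0.15403
R(1,1) = 0.05535 + (0.05535 − (-1.04323))/3 = 0.42154
R(2,1) = 0.15403 + (0.15403 − 0.05535)/3 = 0.18692
R(2,2) = 0.18692 + (0.18692 − 0.42154)/15 = 0.17128

0.171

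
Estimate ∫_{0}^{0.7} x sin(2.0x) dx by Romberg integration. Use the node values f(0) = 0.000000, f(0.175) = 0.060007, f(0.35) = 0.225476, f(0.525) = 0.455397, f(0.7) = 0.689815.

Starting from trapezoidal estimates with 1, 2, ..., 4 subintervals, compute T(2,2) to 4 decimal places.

T(0,0) (trapezoid, 1 panel, h=0.7000): 0.241435
T(1,0) (trapezoid, 2 panels, h=0.3500): 0.199634
T(2,0) (trapezoid, 4 panels, h=0.1750): 0.190013
T(1,1) = 0.199634 + (0.199634 − 0.241435)/3 = 0.185700
T(2,1) = 0.190013 + (0.190013 − 0.199634)/3 = 0.186806
T(2,2) = 0.186806 + (0.186806 − 0.185700)/15 = 0.186880

0.1869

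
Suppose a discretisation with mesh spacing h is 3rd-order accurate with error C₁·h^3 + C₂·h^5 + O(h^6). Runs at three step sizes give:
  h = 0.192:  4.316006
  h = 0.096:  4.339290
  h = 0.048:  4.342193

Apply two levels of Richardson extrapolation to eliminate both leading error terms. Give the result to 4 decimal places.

4.3426

First eliminate the h^3 term (factor 2^3 = 8):
  B₁ = (8·4.339290 − 4.316006)/7 = 4.342616
  B₂ = (8·4.342193 − 4.339290)/7 = 4.342608
Then eliminate the h^5 term (factor 2^5 = 32):
  (32·4.342608 − 4.342616)/31 = 4.342608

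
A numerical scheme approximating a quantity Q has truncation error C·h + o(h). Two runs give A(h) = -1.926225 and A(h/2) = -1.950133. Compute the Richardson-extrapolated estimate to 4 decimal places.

The leading error scales as h; refining by a factor of 2 reduces it by 2^1 = 2.
Extrapolated value = (2·A(h/2) − A(h)) / (2 − 1)
= (2·(-1.950133) − (-1.926225)) / 1
= -1.974041 / 1 = -1.974041

-1.9740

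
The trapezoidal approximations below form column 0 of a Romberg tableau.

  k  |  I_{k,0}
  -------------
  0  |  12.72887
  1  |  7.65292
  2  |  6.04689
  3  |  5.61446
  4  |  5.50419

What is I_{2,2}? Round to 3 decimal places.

I_{1,1} = (4·7.65292 − 12.72887) / 3 = 5.96094
I_{2,1} = (4·6.04689 − 7.65292) / 3 = 5.51155
I_{2,2} = 5.51155 + (5.51155 − 5.96094)/15 = 5.48159
(Column j=1 coincides with Simpson's rule on the same nodes.)

5.482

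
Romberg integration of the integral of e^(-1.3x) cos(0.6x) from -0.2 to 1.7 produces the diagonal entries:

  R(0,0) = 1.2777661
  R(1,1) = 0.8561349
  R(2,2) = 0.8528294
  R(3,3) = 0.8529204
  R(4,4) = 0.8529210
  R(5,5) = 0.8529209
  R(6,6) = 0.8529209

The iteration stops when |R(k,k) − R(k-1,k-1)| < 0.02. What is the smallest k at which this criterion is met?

|R(1,1) − R(0,0)| = 0.4216312 ≥ 0.02
|R(2,2) − R(1,1)| = 0.0033055 < 0.02

k = 2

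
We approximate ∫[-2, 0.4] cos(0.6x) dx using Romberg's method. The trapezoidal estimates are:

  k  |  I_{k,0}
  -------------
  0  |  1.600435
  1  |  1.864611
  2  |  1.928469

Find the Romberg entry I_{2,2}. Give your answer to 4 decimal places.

Richardson extrapolation on the trapezoidal column (denominator 4−1=3):
I_{1,1} = 1.864611 + (1.864611 − 1.600435)/3 = 1.952670
I_{2,1} = (4·1.928469 − 1.864611) / 3 = 1.949755
I_{2,2} = (16·1.949755 − 1.952670) / 15 = 1.949561

1.9496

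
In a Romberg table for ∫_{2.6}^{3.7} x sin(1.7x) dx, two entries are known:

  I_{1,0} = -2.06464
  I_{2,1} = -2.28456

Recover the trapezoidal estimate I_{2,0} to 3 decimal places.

From I_{2,1} = (4·I_{2,0} − I_{1,0})/3, solve for I_{2,0}:
4·I_{2,0} = 3·(-2.28456) + (-2.06464) = -8.91832
I_{2,0} = -2.22958

-2.230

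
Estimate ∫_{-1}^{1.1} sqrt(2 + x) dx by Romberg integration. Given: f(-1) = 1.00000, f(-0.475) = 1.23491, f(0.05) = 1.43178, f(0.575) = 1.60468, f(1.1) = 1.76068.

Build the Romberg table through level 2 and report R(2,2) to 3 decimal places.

2.972

R(0,0) (trapezoid, 1 panel, h=2.1000): 2.89871
R(1,0) (trapezoid, 2 panels, h=1.0500): 2.95273
R(2,0) (trapezoid, 4 panels, h=0.5250): 2.96715
R(1,1) = 2.95273 + (2.95273 − 2.89871)/3 = 2.97074
R(2,1) = 2.96715 + (2.96715 − 2.95273)/3 = 2.97196
R(2,2) = 2.97196 + (2.97196 − 2.97074)/15 = 2.97204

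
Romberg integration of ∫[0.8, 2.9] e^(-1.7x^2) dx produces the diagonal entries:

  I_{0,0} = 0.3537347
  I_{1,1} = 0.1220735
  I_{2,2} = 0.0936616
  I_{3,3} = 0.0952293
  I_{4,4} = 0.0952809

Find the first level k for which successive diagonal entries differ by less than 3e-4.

k = 4

|I_{1,1} − I_{0,0}| = 0.2316612 ≥ 3e-4
|I_{2,2} − I_{1,1}| = 0.0284119 ≥ 3e-4
|I_{3,3} − I_{2,2}| = 0.0015677 ≥ 3e-4
|I_{4,4} − I_{3,3}| = 0.0000516 < 3e-4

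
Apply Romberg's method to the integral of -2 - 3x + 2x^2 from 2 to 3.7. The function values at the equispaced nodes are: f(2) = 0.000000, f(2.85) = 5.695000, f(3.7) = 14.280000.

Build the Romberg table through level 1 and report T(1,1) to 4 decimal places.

T(0,0) (trapezoid, 1 panel, h=1.7000): 12.138000
T(1,0) (trapezoid, 2 panels, h=0.8500): 10.909750
T(1,1) = 10.909750 + (10.909750 − 12.138000)/3 = 10.500333

10.5003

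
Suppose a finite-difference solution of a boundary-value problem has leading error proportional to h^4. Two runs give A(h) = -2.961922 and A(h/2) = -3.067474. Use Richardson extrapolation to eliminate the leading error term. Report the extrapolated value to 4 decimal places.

The leading error scales as h^4; refining by a factor of 2 reduces it by 2^4 = 16.
Extrapolated value = (16·A(h/2) − A(h)) / (16 − 1)
= (16·(-3.067474) − (-2.961922)) / 15
= -46.117662 / 15 = -3.074511

-3.0745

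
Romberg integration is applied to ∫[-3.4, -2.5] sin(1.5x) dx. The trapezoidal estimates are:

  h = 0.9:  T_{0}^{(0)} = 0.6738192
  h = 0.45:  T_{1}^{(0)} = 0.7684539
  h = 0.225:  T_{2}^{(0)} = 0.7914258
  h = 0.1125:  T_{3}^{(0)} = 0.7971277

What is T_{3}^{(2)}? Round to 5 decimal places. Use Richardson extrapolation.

0.79902

Richardson extrapolation on the trapezoidal column (denominator 4−1=3):
T_{2}^{(1)} = (4·0.7914258 − 0.7684539) / 3 = 0.7990831
T_{3}^{(1)} = 0.7971277 + (0.7971277 − 0.7914258)/3 = 0.7990283
T_{3}^{(2)} = (16·0.7990283 − 0.7990831) / 15 = 0.7990246
(Column j=1 coincides with Simpson's rule on the same nodes.)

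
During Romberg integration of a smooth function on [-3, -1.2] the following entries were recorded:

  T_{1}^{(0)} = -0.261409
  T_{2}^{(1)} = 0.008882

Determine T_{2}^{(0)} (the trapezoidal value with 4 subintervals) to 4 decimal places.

-0.0587

From T_{2}^{(1)} = (4·T_{2}^{(0)} − T_{1}^{(0)})/3, solve for T_{2}^{(0)}:
4·T_{2}^{(0)} = 3·0.008882 + (-0.261409) = -0.234763
T_{2}^{(0)} = -0.058691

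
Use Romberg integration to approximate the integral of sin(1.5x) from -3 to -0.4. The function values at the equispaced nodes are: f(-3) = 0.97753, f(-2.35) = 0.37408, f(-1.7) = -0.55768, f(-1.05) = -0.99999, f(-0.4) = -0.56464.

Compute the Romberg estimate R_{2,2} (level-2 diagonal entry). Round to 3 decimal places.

R_{0,0} (trapezoid, 1 panel, h=2.6000): 0.53676
R_{1,0} (trapezoid, 2 panels, h=1.3000): -0.45661
R_{2,0} (trapezoid, 4 panels, h=0.6500): -0.63514
R_{1,1} = -0.45661 + (-0.45661 − 0.53676)/3 = -0.78773
R_{2,1} = -0.63514 + (-0.63514 − (-0.45661))/3 = -0.69465
R_{2,2} = -0.69465 + (-0.69465 − (-0.78773))/15 = -0.68844

-0.688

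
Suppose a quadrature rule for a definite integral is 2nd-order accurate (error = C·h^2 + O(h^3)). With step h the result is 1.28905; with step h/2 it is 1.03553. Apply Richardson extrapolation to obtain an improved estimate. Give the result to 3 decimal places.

The leading error scales as h^2; refining by a factor of 2 reduces it by 2^2 = 4.
Extrapolated value = (4·A(h/2) − A(h)) / (4 − 1)
= (4·1.03553 − 1.28905) / 3
= 2.85307 / 3 = 0.95102

0.951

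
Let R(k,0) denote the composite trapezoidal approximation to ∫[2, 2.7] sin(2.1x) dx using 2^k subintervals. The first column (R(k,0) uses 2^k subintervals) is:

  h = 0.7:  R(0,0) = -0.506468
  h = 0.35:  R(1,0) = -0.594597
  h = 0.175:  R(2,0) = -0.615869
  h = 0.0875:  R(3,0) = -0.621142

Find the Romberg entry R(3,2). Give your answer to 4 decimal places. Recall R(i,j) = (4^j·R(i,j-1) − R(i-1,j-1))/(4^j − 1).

Richardson extrapolation on the trapezoidal column (denominator 4−1=3):
R(2,1) = (4·(-0.615869) − (-0.594597)) / 3 = -0.622960
R(3,1) = (4·(-0.621142) − (-0.615869)) / 3 = -0.622900
R(3,2) = -0.622900 + (-0.622900 − (-0.622960))/15 = -0.622896

-0.6229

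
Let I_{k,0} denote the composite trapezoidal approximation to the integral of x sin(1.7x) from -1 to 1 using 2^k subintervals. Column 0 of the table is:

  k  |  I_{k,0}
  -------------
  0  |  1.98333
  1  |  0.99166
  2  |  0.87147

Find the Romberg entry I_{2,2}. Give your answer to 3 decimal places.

0.843

Richardson extrapolation on the trapezoidal column (denominator 4−1=3):
I_{1,1} = (4·0.99166 − 1.98333) / 3 = 0.66110
I_{2,1} = 0.87147 + (0.87147 − 0.99166)/3 = 0.83141
I_{2,2} = 0.83141 + (0.83141 − 0.66110)/15 = 0.84276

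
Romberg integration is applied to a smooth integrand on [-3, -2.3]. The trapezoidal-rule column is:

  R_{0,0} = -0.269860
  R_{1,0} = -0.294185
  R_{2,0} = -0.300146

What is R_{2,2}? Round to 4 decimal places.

Richardson extrapolation on the trapezoidal column (denominator 4−1=3):
R_{1,1} = (4·(-0.294185) − (-0.269860)) / 3 = -0.302293
R_{2,1} = -0.300146 + (-0.300146 − (-0.294185))/3 = -0.302133
R_{2,2} = (16·(-0.302133) − (-0.302293)) / 15 = -0.302122

-0.3021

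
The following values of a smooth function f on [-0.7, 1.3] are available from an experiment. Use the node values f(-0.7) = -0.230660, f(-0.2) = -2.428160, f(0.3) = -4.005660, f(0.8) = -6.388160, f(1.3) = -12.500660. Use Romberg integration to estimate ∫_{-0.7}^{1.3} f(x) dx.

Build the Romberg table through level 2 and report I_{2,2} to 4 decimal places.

-9.3180

I_{0,0} (trapezoid, 1 panel, h=2.0000): -12.731320
I_{1,0} (trapezoid, 2 panels, h=1.0000): -10.371320
I_{2,0} (trapezoid, 4 panels, h=0.5000): -9.593820
I_{1,1} = -10.371320 + (-10.371320 − (-12.731320))/3 = -9.584653
I_{2,1} = -9.593820 + (-9.593820 − (-10.371320))/3 = -9.334653
I_{2,2} = -9.334653 + (-9.334653 − (-9.584653))/15 = -9.317986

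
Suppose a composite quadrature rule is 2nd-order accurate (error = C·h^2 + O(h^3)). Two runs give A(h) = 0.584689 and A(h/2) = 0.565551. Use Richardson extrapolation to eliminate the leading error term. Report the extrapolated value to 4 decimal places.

0.5592

The leading error scales as h^2; refining by a factor of 2 reduces it by 2^2 = 4.
Extrapolated value = (4·A(h/2) − A(h)) / (4 − 1)
= (4·0.565551 − 0.584689) / 3
= 1.677515 / 3 = 0.559172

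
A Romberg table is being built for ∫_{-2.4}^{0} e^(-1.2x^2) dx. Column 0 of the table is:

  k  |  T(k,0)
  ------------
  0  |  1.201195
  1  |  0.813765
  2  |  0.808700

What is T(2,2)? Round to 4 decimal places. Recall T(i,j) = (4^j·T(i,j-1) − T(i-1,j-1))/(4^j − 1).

Richardson extrapolation on the trapezoidal column (denominator 4−1=3):
T(1,1) = (4·0.813765 − 1.201195) / 3 = 0.684622
T(2,1) = 0.808700 + (0.808700 − 0.813765)/3 = 0.807012
T(2,2) = (16·0.807012 − 0.684622) / 15 = 0.815171

0.8152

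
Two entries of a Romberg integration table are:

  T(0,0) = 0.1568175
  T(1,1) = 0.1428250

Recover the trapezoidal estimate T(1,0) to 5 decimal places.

0.14632

From T(1,1) = (4·T(1,0) − T(0,0))/3, solve for T(1,0):
4·T(1,0) = 3·0.1428250 + 0.1568175 = 0.5852925
T(1,0) = 0.1463231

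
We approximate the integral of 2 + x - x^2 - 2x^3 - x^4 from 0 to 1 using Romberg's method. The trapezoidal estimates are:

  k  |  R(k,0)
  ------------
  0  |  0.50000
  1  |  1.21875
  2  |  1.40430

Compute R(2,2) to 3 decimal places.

1.467

R(1,1) = (4·1.21875 − 0.50000) / 3 = 1.45833
R(2,1) = (4·1.40430 − 1.21875) / 3 = 1.46615
R(2,2) = (16·1.46615 − 1.45833) / 15 = 1.46667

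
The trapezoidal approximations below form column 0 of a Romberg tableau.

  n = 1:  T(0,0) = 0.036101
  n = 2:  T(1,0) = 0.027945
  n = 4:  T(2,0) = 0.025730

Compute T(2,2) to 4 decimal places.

Richardson extrapolation on the trapezoidal column (denominator 4−1=3):
T(1,1) = 0.027945 + (0.027945 − 0.036101)/3 = 0.025226
T(2,1) = (4·0.025730 − 0.027945) / 3 = 0.024992
T(2,2) = (16·0.024992 − 0.025226) / 15 = 0.024976

0.0250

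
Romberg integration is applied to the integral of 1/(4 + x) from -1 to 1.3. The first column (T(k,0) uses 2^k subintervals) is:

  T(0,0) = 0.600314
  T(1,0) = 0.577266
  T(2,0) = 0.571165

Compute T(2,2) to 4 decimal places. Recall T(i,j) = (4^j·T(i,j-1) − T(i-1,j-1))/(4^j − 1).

0.5691

Richardson extrapolation on the trapezoidal column (denominator 4−1=3):
T(1,1) = 0.577266 + (0.577266 − 0.600314)/3 = 0.569583
T(2,1) = (4·0.571165 − 0.577266) / 3 = 0.569131
T(2,2) = 0.569131 + (0.569131 − 0.569583)/15 = 0.569101
(Column j=1 coincides with Simpson's rule on the same nodes.)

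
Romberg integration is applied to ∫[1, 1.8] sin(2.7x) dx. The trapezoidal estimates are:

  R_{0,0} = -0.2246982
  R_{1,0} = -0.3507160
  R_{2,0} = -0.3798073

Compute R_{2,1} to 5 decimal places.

Richardson extrapolation on the trapezoidal column (denominator 4−1=3):
R_{2,1} = (4·(-0.3798073) − (-0.3507160)) / 3 = -0.3895044
(Column j=1 coincides with Simpson's rule on the same nodes.)

-0.38950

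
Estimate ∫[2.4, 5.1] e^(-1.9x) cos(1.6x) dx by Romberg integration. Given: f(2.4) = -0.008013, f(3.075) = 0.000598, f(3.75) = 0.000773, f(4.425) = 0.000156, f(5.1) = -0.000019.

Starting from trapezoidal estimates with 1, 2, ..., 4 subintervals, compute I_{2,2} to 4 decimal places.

I_{0,0} (trapezoid, 1 panel, h=2.7000): -0.010843
I_{1,0} (trapezoid, 2 panels, h=1.3500): -0.004378
I_{2,0} (trapezoid, 4 panels, h=0.6750): -0.001680
I_{1,1} = -0.004378 + (-0.004378 − (-0.010843))/3 = -0.002223
I_{2,1} = -0.001680 + (-0.001680 − (-0.004378))/3 = -0.000781
I_{2,2} = -0.000781 + (-0.000781 − (-0.002223))/15 = -0.000685

-0.0007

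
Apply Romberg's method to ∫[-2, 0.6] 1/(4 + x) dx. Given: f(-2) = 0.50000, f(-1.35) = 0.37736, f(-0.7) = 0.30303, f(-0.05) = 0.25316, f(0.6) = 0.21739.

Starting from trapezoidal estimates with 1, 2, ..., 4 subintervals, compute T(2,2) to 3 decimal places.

0.833

T(0,0) (trapezoid, 1 panel, h=2.6000): 0.93261
T(1,0) (trapezoid, 2 panels, h=1.3000): 0.86024
T(2,0) (trapezoid, 4 panels, h=0.6500): 0.83996
T(1,1) = 0.86024 + (0.86024 − 0.93261)/3 = 0.83612
T(2,1) = 0.83996 + (0.83996 − 0.86024)/3 = 0.83320
T(2,2) = 0.83320 + (0.83320 − 0.83612)/15 = 0.83301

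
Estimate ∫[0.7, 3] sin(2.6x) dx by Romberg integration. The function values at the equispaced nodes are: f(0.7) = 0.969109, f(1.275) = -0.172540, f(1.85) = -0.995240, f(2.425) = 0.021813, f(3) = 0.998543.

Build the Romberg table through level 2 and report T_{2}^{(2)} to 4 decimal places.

-0.0765

T_{0}^{(0)} (trapezoid, 1 panel, h=2.3000): 2.262800
T_{1}^{(0)} (trapezoid, 2 panels, h=1.1500): -0.013126
T_{2}^{(0)} (trapezoid, 4 panels, h=0.5750): -0.093231
T_{1}^{(1)} = -0.013126 + (-0.013126 − 2.262800)/3 = -0.771768
T_{2}^{(1)} = -0.093231 + (-0.093231 − (-0.013126))/3 = -0.119933
T_{2}^{(2)} = -0.119933 + (-0.119933 − (-0.771768))/15 = -0.076477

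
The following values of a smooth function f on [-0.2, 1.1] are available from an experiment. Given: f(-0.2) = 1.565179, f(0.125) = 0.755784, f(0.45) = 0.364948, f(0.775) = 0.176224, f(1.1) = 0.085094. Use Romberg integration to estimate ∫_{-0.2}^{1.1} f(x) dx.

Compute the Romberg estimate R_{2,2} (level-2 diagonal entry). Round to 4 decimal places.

0.6609

R_{0,0} (trapezoid, 1 panel, h=1.3000): 1.072677
R_{1,0} (trapezoid, 2 panels, h=0.6500): 0.773555
R_{2,0} (trapezoid, 4 panels, h=0.3250): 0.689680
R_{1,1} = 0.773555 + (0.773555 − 1.072677)/3 = 0.673848
R_{2,1} = 0.689680 + (0.689680 − 0.773555)/3 = 0.661722
R_{2,2} = 0.661722 + (0.661722 − 0.673848)/15 = 0.660914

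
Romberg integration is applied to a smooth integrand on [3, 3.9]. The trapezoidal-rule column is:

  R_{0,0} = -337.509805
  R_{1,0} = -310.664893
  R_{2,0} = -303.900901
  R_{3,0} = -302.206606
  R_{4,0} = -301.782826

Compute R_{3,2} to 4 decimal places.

Richardson extrapolation on the trapezoidal column (denominator 4−1=3):
R_{2,1} = (4·(-303.900901) − (-310.664893)) / 3 = -301.646237
R_{3,1} = -302.206606 + (-302.206606 − (-303.900901))/3 = -301.641841
R_{3,2} = -301.641841 + (-301.641841 − (-301.646237))/15 = -301.641548
(Column j=1 coincides with Simpson's rule on the same nodes.)

-301.6415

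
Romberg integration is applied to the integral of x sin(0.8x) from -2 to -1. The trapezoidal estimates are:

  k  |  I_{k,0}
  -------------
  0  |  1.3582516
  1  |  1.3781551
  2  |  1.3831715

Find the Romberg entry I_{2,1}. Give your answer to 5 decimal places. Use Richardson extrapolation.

1.38484

I_{2,1} = (4·1.3831715 − 1.3781551) / 3 = 1.3848436
(Column j=1 coincides with Simpson's rule on the same nodes.)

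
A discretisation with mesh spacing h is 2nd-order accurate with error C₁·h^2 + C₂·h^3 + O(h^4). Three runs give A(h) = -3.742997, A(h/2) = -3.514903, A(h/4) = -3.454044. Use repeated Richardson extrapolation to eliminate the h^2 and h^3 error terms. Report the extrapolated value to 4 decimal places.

-3.4330

First eliminate the h^2 term (factor 2^2 = 4):
  B₁ = (4·(-3.514903) − (-3.742997))/3 = -3.438872
  B₂ = (4·(-3.454044) − (-3.514903))/3 = -3.433758
Then eliminate the h^3 term (factor 2^3 = 8):
  (8·(-3.433758) − (-3.438872))/7 = -3.433027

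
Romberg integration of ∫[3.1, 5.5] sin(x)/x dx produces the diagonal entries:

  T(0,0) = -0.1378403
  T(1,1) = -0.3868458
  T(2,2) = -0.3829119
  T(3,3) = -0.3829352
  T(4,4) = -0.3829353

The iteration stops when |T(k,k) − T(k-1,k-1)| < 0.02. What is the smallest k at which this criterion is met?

|T(1,1) − T(0,0)| = 0.2490055 ≥ 0.02
|T(2,2) − T(1,1)| = 0.0039339 < 0.02

k = 2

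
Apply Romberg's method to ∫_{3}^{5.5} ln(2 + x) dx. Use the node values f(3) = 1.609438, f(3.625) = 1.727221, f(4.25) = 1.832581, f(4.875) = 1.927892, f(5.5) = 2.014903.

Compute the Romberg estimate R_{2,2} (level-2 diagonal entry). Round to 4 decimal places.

R_{0,0} (trapezoid, 1 panel, h=2.5000): 4.530426
R_{1,0} (trapezoid, 2 panels, h=1.2500): 4.555939
R_{2,0} (trapezoid, 4 panels, h=0.6250): 4.562415
R_{1,1} = 4.555939 + (4.555939 − 4.530426)/3 = 4.564443
R_{2,1} = 4.562415 + (4.562415 − 4.555939)/3 = 4.564574
R_{2,2} = 4.564574 + (4.564574 − 4.564443)/15 = 4.564583

4.5646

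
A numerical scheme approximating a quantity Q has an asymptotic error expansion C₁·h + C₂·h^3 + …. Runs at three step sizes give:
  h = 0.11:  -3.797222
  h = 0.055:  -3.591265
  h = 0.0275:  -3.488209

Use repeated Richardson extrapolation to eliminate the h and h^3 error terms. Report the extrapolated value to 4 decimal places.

First eliminate the h term (factor 2^1 = 2):
  B₁ = (2·(-3.591265) − (-3.797222))/1 = -3.385308
  B₂ = (2·(-3.488209) − (-3.591265))/1 = -3.385153
Then eliminate the h^3 term (factor 2^3 = 8):
  (8·(-3.385153) − (-3.385308))/7 = -3.385131

-3.3851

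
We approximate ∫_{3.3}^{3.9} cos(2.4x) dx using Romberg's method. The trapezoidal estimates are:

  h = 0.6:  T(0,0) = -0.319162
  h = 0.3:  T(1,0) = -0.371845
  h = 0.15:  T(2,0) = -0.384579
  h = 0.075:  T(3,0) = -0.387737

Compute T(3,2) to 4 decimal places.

-0.3888

Richardson extrapolation on the trapezoidal column (denominator 4−1=3):
T(2,1) = -0.384579 + (-0.384579 − (-0.371845))/3 = -0.388824
T(3,1) = (4·(-0.387737) − (-0.384579)) / 3 = -0.388790
T(3,2) = (16·(-0.388790) − (-0.388824)) / 15 = -0.388788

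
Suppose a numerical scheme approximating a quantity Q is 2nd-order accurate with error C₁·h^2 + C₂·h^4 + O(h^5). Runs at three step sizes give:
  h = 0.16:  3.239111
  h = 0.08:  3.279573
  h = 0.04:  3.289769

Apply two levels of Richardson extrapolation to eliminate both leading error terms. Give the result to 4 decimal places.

First eliminate the h^2 term (factor 2^2 = 4):
  B₁ = (4·3.279573 − 3.239111)/3 = 3.293060
  B₂ = (4·3.289769 − 3.279573)/3 = 3.293168
Then eliminate the h^4 term (factor 2^4 = 16):
  (16·3.293168 − 3.293060)/15 = 3.293175

3.2932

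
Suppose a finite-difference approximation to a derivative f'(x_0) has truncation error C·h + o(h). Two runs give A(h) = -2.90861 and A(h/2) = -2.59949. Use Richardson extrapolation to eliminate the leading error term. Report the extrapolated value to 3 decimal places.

Extrapolated value = (2·A(h/2) − A(h)) / (2 − 1)
= (2·(-2.59949) − (-2.90861)) / 1
= -2.29037 / 1 = -2.29037

-2.290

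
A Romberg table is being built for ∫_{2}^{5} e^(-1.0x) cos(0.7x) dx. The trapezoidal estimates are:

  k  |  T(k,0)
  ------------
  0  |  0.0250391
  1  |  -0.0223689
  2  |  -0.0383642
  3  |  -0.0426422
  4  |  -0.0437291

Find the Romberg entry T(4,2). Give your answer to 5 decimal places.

-0.04409

Richardson extrapolation on the trapezoidal column (denominator 4−1=3):
T(3,1) = -0.0426422 + (-0.0426422 − (-0.0383642))/3 = -0.0440682
T(4,1) = (4·(-0.0437291) − (-0.0426422)) / 3 = -0.0440914
T(4,2) = -0.0440914 + (-0.0440914 − (-0.0440682))/15 = -0.0440929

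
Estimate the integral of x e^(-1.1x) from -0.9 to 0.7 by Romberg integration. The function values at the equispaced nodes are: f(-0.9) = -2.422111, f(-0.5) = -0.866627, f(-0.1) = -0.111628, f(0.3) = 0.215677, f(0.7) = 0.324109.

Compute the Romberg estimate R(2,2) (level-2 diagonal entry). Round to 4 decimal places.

R(0,0) (trapezoid, 1 panel, h=1.6000): -1.678402
R(1,0) (trapezoid, 2 panels, h=0.8000): -0.928503
R(2,0) (trapezoid, 4 panels, h=0.4000): -0.724632
R(1,1) = -0.928503 + (-0.928503 − (-1.678402))/3 = -0.678537
R(2,1) = -0.724632 + (-0.724632 − (-0.928503))/3 = -0.656675
R(2,2) = -0.656675 + (-0.656675 − (-0.678537))/15 = -0.655218

-0.6552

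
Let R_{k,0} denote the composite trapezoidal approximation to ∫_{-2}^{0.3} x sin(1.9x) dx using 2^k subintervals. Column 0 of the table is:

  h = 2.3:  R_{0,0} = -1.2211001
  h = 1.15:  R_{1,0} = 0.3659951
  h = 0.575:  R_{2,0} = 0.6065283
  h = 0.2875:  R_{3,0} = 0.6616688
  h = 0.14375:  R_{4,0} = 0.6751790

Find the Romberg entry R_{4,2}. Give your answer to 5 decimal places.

R_{3,1} = (4·0.6616688 − 0.6065283) / 3 = 0.6800490
R_{4,1} = 0.6751790 + (0.6751790 − 0.6616688)/3 = 0.6796824
R_{4,2} = (16·0.6796824 − 0.6800490) / 15 = 0.6796580

0.67966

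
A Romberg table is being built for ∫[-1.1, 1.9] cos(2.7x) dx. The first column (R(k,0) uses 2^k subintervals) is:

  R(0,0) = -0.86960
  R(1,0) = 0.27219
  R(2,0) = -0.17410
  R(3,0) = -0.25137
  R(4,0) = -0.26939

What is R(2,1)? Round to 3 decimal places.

-0.323

Richardson extrapolation on the trapezoidal column (denominator 4−1=3):
R(2,1) = (4·(-0.17410) − 0.27219) / 3 = -0.32286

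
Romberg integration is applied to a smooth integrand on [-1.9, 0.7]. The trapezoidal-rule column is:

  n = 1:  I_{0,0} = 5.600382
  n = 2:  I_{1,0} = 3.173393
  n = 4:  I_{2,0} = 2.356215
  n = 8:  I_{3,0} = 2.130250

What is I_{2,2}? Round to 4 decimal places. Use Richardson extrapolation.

I_{1,1} = 3.173393 + (3.173393 − 5.600382)/3 = 2.364397
I_{2,1} = 2.356215 + (2.356215 − 3.173393)/3 = 2.083822
I_{2,2} = (16·2.083822 − 2.364397) / 15 = 2.065117

2.0651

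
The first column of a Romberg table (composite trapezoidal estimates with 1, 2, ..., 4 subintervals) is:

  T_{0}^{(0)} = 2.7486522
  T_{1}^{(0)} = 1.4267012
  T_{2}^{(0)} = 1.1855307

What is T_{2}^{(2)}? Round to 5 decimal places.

Richardson extrapolation on the trapezoidal column (denominator 4−1=3):
T_{1}^{(1)} = (4·1.4267012 − 2.7486522) / 3 = 0.9860509
T_{2}^{(1)} = (4·1.1855307 − 1.4267012) / 3 = 1.1051405
T_{2}^{(2)} = (16·1.1051405 − 0.9860509) / 15 = 1.1130798

1.11308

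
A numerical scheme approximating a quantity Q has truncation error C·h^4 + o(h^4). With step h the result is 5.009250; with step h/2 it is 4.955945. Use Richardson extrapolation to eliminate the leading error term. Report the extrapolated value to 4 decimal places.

Extrapolated value = (16·A(h/2) − A(h)) / (16 − 1)
= (16·4.955945 − 5.009250) / 15
= 74.285870 / 15 = 4.952391

4.9524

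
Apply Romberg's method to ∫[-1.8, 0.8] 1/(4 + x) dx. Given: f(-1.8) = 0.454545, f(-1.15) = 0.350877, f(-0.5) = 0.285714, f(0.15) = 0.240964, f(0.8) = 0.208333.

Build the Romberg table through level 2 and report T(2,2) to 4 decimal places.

0.7802

T(0,0) (trapezoid, 1 panel, h=2.6000): 0.861741
T(1,0) (trapezoid, 2 panels, h=1.3000): 0.802299
T(2,0) (trapezoid, 4 panels, h=0.6500): 0.785846
T(1,1) = 0.802299 + (0.802299 − 0.861741)/3 = 0.782485
T(2,1) = 0.785846 + (0.785846 − 0.802299)/3 = 0.780362
T(2,2) = 0.780362 + (0.780362 − 0.782485)/15 = 0.780220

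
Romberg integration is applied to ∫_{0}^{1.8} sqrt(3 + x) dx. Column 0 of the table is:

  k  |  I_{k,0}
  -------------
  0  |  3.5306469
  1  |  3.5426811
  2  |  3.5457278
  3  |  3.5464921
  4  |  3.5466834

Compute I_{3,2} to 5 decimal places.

Richardson extrapolation on the trapezoidal column (denominator 4−1=3):
I_{2,1} = (4·3.5457278 − 3.5426811) / 3 = 3.5467434
I_{3,1} = 3.5464921 + (3.5464921 − 3.5457278)/3 = 3.5467469
I_{3,2} = (16·3.5467469 − 3.5467434) / 15 = 3.5467471

3.54675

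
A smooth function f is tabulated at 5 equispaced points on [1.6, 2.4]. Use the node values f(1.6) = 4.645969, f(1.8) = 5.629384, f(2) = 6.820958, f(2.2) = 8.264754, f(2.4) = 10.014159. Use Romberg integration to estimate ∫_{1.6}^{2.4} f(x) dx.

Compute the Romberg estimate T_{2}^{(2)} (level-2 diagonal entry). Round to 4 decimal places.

5.5919

T_{0}^{(0)} (trapezoid, 1 panel, h=0.8000): 5.864051
T_{1}^{(0)} (trapezoid, 2 panels, h=0.4000): 5.660409
T_{2}^{(0)} (trapezoid, 4 panels, h=0.2000): 5.609032
T_{1}^{(1)} = 5.660409 + (5.660409 − 5.864051)/3 = 5.592528
T_{2}^{(1)} = 5.609032 + (5.609032 − 5.660409)/3 = 5.591906
T_{2}^{(2)} = 5.591906 + (5.591906 − 5.592528)/15 = 5.591865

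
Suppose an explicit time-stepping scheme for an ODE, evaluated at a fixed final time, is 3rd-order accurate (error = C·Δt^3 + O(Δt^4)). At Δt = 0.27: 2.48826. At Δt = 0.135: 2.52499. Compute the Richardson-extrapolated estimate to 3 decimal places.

2.530

The leading error scales as Δt^3; refining by a factor of 2 reduces it by 2^3 = 8.
Extrapolated value = (8·A(Δt/2) − A(Δt)) / (8 − 1)
= (8·2.52499 − 2.48826) / 7
= 17.71166 / 7 = 2.53024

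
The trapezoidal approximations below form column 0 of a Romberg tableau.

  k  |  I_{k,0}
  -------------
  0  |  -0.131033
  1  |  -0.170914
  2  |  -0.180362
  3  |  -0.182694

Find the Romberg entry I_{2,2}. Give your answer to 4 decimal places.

-0.1835

I_{1,1} = (4·(-0.170914) − (-0.131033)) / 3 = -0.184208
I_{2,1} = -0.180362 + (-0.180362 − (-0.170914))/3 = -0.183511
I_{2,2} = (16·(-0.183511) − (-0.184208)) / 15 = -0.183465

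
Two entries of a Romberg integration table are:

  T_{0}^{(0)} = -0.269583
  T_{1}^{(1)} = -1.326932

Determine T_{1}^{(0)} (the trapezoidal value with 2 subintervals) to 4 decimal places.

From T_{1}^{(1)} = (4·T_{1}^{(0)} − T_{0}^{(0)})/3, solve for T_{1}^{(0)}:
4·T_{1}^{(0)} = 3·(-1.326932) + (-0.269583) = -4.250379
T_{1}^{(0)} = -1.062595

-1.0626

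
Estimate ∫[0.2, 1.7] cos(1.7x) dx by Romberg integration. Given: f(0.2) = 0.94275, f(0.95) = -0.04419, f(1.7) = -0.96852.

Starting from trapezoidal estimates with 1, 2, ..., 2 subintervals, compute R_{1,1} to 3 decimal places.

-0.051

R_{0,0} (trapezoid, 1 panel, h=1.5000): -0.01933
R_{1,0} (trapezoid, 2 panels, h=0.7500): -0.04281
R_{1,1} = -0.04281 + (-0.04281 − (-0.01933))/3 = -0.05064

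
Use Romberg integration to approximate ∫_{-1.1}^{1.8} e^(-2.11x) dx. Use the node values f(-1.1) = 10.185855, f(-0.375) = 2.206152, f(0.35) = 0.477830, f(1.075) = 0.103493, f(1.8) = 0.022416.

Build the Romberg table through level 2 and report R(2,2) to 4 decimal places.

4.8688

R(0,0) (trapezoid, 1 panel, h=2.9000): 14.801993
R(1,0) (trapezoid, 2 panels, h=1.4500): 8.093850
R(2,0) (trapezoid, 4 panels, h=0.7250): 5.721418
R(1,1) = 8.093850 + (8.093850 − 14.801993)/3 = 5.857802
R(2,1) = 5.721418 + (5.721418 − 8.093850)/3 = 4.930607
R(2,2) = 4.930607 + (4.930607 − 5.857802)/15 = 4.868794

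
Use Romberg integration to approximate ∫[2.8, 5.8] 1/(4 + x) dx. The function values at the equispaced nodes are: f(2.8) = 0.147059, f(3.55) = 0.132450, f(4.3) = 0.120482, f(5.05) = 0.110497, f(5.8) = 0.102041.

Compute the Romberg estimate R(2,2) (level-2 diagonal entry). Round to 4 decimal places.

0.3655

R(0,0) (trapezoid, 1 panel, h=3.0000): 0.373650
R(1,0) (trapezoid, 2 panels, h=1.5000): 0.367548
R(2,0) (trapezoid, 4 panels, h=0.7500): 0.365984
R(1,1) = 0.367548 + (0.367548 − 0.373650)/3 = 0.365514
R(2,1) = 0.365984 + (0.365984 − 0.367548)/3 = 0.365463
R(2,2) = 0.365463 + (0.365463 − 0.365514)/15 = 0.365460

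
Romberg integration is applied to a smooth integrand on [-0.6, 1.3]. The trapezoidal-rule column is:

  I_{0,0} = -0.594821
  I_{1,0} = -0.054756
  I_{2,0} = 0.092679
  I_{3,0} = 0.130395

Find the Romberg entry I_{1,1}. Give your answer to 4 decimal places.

Richardson extrapolation on the trapezoidal column (denominator 4−1=3):
I_{1,1} = -0.054756 + (-0.054756 − (-0.594821))/3 = 0.125266
(Column j=1 coincides with Simpson's rule on the same nodes.)

0.1253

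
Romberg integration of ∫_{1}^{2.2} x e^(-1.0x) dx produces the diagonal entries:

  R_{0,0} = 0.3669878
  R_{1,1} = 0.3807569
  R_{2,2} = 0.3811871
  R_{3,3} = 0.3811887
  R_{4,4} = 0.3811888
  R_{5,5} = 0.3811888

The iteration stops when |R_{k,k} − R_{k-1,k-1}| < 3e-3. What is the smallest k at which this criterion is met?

|R_{1,1} − R_{0,0}| = 0.0137691 ≥ 3e-3
|R_{2,2} − R_{1,1}| = 0.0004302 < 3e-3

k = 2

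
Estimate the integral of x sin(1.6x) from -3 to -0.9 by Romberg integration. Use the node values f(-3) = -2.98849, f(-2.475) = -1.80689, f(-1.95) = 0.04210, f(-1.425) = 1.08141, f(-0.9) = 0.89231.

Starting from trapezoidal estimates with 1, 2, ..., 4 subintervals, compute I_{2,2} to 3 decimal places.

I_{0,0} (trapezoid, 1 panel, h=2.1000): -2.20099
I_{1,0} (trapezoid, 2 panels, h=1.0500): -1.05629
I_{2,0} (trapezoid, 4 panels, h=0.5250): -0.90902
I_{1,1} = -1.05629 + (-1.05629 − (-2.20099))/3 = -0.67472
I_{2,1} = -0.90902 + (-0.90902 − (-1.05629))/3 = -0.85993
I_{2,2} = -0.85993 + (-0.85993 − (-0.67472))/15 = -0.87228

-0.872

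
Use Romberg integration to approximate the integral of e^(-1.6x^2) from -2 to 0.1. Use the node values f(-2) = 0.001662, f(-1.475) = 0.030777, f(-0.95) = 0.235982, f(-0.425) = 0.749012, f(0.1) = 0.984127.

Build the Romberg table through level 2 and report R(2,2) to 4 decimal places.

R(0,0) (trapezoid, 1 panel, h=2.1000): 1.035078
R(1,0) (trapezoid, 2 panels, h=1.0500): 0.765320
R(2,0) (trapezoid, 4 panels, h=0.5250): 0.792049
R(1,1) = 0.765320 + (0.765320 − 1.035078)/3 = 0.675401
R(2,1) = 0.792049 + (0.792049 − 0.765320)/3 = 0.800959
R(2,2) = 0.800959 + (0.800959 − 0.675401)/15 = 0.809330

0.8093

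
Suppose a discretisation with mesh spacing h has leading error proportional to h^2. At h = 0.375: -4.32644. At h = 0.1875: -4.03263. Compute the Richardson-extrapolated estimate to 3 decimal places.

The leading error scales as h^2; refining by a factor of 2 reduces it by 2^2 = 4.
Extrapolated value = (4·A(h/2) − A(h)) / (4 − 1)
= (4·(-4.03263) − (-4.32644)) / 3
= -11.80408 / 3 = -3.93469

-3.935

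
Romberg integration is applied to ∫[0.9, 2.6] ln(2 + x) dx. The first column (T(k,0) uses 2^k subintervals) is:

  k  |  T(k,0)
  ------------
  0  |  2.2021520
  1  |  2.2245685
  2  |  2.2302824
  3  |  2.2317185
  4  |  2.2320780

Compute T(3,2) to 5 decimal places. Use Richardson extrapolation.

T(2,1) = 2.2302824 + (2.2302824 − 2.2245685)/3 = 2.2321870
T(3,1) = 2.2317185 + (2.2317185 − 2.2302824)/3 = 2.2321972
T(3,2) = (16·2.2321972 − 2.2321870) / 15 = 2.2321979

2.23220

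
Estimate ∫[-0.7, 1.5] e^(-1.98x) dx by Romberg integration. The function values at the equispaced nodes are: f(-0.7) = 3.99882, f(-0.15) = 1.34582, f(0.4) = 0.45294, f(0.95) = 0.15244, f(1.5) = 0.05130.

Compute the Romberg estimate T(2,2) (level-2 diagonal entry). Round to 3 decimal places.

1.998

T(0,0) (trapezoid, 1 panel, h=2.2000): 4.45513
T(1,0) (trapezoid, 2 panels, h=1.1000): 2.72580
T(2,0) (trapezoid, 4 panels, h=0.5500): 2.18694
T(1,1) = 2.72580 + (2.72580 − 4.45513)/3 = 2.14936
T(2,1) = 2.18694 + (2.18694 − 2.72580)/3 = 2.00732
T(2,2) = 2.00732 + (2.00732 − 2.14936)/15 = 1.99785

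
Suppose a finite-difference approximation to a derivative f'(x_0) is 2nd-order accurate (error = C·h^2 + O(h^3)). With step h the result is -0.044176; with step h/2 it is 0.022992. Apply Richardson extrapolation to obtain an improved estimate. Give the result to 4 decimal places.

0.0454

The leading error scales as h^2; refining by a factor of 2 reduces it by 2^2 = 4.
Extrapolated value = (4·A(h/2) − A(h)) / (4 − 1)
= (4·0.022992 − (-0.044176)) / 3
= 0.136144 / 3 = 0.045381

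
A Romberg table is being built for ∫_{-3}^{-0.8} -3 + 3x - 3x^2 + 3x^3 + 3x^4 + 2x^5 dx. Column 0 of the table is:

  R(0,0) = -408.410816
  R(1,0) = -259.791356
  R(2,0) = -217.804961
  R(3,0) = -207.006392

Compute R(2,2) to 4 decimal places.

R(1,1) = -259.791356 + (-259.791356 − (-408.410816))/3 = -210.251536
R(2,1) = (4·(-217.804961) − (-259.791356)) / 3 = -203.809496
R(2,2) = -203.809496 + (-203.809496 − (-210.251536))/15 = -203.380027

-203.3800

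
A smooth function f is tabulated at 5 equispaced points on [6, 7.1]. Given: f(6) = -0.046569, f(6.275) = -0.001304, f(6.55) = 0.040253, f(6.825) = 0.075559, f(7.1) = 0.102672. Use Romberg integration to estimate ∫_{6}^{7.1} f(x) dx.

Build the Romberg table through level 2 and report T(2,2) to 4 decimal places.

0.0397

T(0,0) (trapezoid, 1 panel, h=1.1000): 0.030857
T(1,0) (trapezoid, 2 panels, h=0.5500): 0.037567
T(2,0) (trapezoid, 4 panels, h=0.2750): 0.039204
T(1,1) = 0.037567 + (0.037567 − 0.030857)/3 = 0.039804
T(2,1) = 0.039204 + (0.039204 − 0.037567)/3 = 0.039750
T(2,2) = 0.039750 + (0.039750 − 0.039804)/15 = 0.039746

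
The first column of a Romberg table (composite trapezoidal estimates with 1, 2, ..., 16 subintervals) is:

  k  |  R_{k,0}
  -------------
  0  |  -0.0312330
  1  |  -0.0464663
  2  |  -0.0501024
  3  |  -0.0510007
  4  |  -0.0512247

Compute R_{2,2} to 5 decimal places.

-0.05130

Richardson extrapolation on the trapezoidal column (denominator 4−1=3):
R_{1,1} = (4·(-0.0464663) − (-0.0312330)) / 3 = -0.0515441
R_{2,1} = -0.0501024 + (-0.0501024 − (-0.0464663))/3 = -0.0513144
R_{2,2} = -0.0513144 + (-0.0513144 − (-0.0515441))/15 = -0.0512991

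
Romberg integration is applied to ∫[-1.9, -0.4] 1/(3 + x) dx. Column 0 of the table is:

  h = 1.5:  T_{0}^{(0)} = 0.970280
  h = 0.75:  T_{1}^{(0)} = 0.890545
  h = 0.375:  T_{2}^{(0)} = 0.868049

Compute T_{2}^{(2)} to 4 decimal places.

T_{1}^{(1)} = (4·0.890545 − 0.970280) / 3 = 0.863967
T_{2}^{(1)} = (4·0.868049 − 0.890545) / 3 = 0.860550
T_{2}^{(2)} = 0.860550 + (0.860550 − 0.863967)/15 = 0.860322

0.8603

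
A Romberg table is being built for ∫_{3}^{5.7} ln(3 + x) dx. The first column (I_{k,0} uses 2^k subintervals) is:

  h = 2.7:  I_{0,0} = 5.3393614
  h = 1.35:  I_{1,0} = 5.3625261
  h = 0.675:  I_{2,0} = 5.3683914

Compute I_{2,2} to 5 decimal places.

5.37035

I_{1,1} = (4·5.3625261 − 5.3393614) / 3 = 5.3702477
I_{2,1} = (4·5.3683914 − 5.3625261) / 3 = 5.3703465
I_{2,2} = 5.3703465 + (5.3703465 − 5.3702477)/15 = 5.3703531
(Column j=1 coincides with Simpson's rule on the same nodes.)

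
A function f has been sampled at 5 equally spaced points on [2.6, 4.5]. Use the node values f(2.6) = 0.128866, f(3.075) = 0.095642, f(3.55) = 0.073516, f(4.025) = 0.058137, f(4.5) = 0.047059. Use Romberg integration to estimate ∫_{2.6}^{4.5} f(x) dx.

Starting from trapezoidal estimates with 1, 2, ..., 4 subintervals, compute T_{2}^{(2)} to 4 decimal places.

T_{0}^{(0)} (trapezoid, 1 panel, h=1.9000): 0.167129
T_{1}^{(0)} (trapezoid, 2 panels, h=0.9500): 0.153405
T_{2}^{(0)} (trapezoid, 4 panels, h=0.4750): 0.149747
T_{1}^{(1)} = 0.153405 + (0.153405 − 0.167129)/3 = 0.148830
T_{2}^{(1)} = 0.149747 + (0.149747 − 0.153405)/3 = 0.148528
T_{2}^{(2)} = 0.148528 + (0.148528 − 0.148830)/15 = 0.148508

0.1485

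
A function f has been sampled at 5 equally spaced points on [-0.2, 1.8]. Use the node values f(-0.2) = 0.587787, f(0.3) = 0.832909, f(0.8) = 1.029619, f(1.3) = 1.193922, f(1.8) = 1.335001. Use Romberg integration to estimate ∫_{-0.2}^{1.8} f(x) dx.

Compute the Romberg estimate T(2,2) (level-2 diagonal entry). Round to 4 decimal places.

2.0150

T(0,0) (trapezoid, 1 panel, h=2.0000): 1.922788
T(1,0) (trapezoid, 2 panels, h=1.0000): 1.991013
T(2,0) (trapezoid, 4 panels, h=0.5000): 2.008922
T(1,1) = 1.991013 + (1.991013 − 1.922788)/3 = 2.013755
T(2,1) = 2.008922 + (2.008922 − 1.991013)/3 = 2.014892
T(2,2) = 2.014892 + (2.014892 − 2.013755)/15 = 2.014968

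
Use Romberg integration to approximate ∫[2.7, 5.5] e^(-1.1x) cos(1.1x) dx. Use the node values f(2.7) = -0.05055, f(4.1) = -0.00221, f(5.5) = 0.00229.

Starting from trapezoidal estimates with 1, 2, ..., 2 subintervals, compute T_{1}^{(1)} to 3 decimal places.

T_{0}^{(0)} (trapezoid, 1 panel, h=2.8000): -0.06756
T_{1}^{(0)} (trapezoid, 2 panels, h=1.4000): -0.03688
T_{1}^{(1)} = -0.03688 + (-0.03688 − (-0.06756))/3 = -0.02665

-0.027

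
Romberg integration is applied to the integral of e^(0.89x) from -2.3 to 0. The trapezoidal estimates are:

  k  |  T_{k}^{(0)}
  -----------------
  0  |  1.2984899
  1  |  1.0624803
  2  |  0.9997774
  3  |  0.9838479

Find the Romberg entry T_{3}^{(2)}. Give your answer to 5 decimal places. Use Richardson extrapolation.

T_{2}^{(1)} = (4·0.9997774 − 1.0624803) / 3 = 0.9788764
T_{3}^{(1)} = 0.9838479 + (0.9838479 − 0.9997774)/3 = 0.9785381
T_{3}^{(2)} = 0.9785381 + (0.9785381 − 0.9788764)/15 = 0.9785155

0.97852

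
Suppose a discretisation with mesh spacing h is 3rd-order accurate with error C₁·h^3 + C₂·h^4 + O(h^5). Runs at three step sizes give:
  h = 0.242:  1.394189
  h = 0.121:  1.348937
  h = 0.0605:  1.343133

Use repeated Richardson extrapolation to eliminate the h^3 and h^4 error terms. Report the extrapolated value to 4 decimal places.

First eliminate the h^3 term (factor 2^3 = 8):
  B₁ = (8·1.348937 − 1.394189)/7 = 1.342472
  B₂ = (8·1.343133 − 1.348937)/7 = 1.342304
Then eliminate the h^4 term (factor 2^4 = 16):
  (16·1.342304 − 1.342472)/15 = 1.342293

1.3423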